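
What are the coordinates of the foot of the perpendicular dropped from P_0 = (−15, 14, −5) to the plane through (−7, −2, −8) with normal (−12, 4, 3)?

(-3, 10, -8)

The perpendicular from P_0 has direction n = (−12, 4, 3): r = (−15, 14, −5) + t(−12, 4, 3).
Substitute into the plane: n·(P_0 + tn) = 52 gives 221 + 169t = 52, so t = -1.
Foot = (−15, 14, −5) + (-1)·(−12, 4, 3) = (−3, 10, −8).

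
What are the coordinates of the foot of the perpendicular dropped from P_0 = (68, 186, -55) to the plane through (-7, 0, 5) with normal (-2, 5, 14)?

n = (-2, 5, 14), |n|² = 225, and n·P_0 − 84 = -60.
t = -60/225 = -4/15, so the foot is P_0 − t·n = (68, 186, -55) − (-4/15)·(-2, 5, 14) = (1012/15, 562/3, -769/15).

(1012/15, 562/3, -769/15)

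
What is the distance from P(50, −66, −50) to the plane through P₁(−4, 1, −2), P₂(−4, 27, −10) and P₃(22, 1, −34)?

P₁P₂ = (0, 26, −8) and P₁P₃ = (26, 0, −32), so a normal is n = P₁P₂ × P₁P₃ = (−832, −208, −676).
n = (−832, −208, −676); n·P − 4472 = 1456; |n| = 1092; distance = 1456/1092 = 4/3.

4/3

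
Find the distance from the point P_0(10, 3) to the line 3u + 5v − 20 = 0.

25/√34

The normal to the line is n = (3, 5) with |n| = √34.
|n·P_0 − 20| = |45 − 20| = 25, so the distance is 25/√34.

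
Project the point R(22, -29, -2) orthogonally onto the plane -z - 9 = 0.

(22, -29, -9)

n = (0, 0, -1), |n|² = 1, and n·R − 9 = -7.
t = -7/1 = -7, so the foot is R − t·n = (22, -29, -2) − (-7)·(0, 0, -1) = (22, -29, -9).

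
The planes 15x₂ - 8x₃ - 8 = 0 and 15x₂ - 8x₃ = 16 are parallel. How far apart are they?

With common normal n = (0, 15, -8) (|n| = 17), the distance is |8 − 16|/|n| = 8/17.

8/17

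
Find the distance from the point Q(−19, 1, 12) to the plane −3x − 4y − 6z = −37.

n = (−3, −4, −6); n·P − (-37) = 18; |n| = √61; distance = 18/√61 = 18√61/61.

18/√61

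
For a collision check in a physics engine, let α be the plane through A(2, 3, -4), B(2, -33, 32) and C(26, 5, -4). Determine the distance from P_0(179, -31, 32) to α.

AB = (0, -36, 36) and AC = (24, 2, 0), so a normal is n = AB × AC = (-72, 864, 864).
d = |(-72)·179 + 864·(-31) + 864·32 − (-1008)| / √(5184 + 746496 + 746496) = |-11016| / 1224 = 9.

9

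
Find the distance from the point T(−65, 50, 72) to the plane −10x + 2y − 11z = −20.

22/15

n = (−10, 2, −11); n·P − (-20) = -22; |n| = 15; distance = 22/15.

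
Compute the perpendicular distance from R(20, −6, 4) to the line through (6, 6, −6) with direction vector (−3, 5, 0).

Direction vector d = (−3, 5, 0).
AP = (14, −12, 10), and AP × d = (−50, −30, 34).
|AP × d|² = 4556 and |d|² = 34, so the distance is √(4556/34) = √134.

√134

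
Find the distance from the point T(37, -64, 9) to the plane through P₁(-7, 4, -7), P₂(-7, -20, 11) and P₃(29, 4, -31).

4

P₁P₂ = (0, -24, 18) and P₁P₃ = (36, 0, -24), so a normal is n = P₁P₂ × P₁P₃ = (576, 648, 864).
Then n·(37, -64, 9) - (-7488) = -4896.
|n| = √(331776 + 419904 + 746496) = 1224, so the distance is |-4896|/1224 = 4.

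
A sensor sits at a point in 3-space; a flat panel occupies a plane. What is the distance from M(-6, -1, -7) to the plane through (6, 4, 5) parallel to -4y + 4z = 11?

7√2/2

Parallel planes share the normal n = (0, -4, 4); since (6, 4, 5) lies on the plane, its equation is -4y + 4z = 4.
n = (0, -4, 4); n·P − 4 = -28; |n| = 4√2; distance = 28/(4√2) = 7/√2.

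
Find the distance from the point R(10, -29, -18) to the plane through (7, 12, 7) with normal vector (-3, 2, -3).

16/√22

The plane has equation n·(r − (7, 12, 7)) = 0, i.e. n·r = -18.
d = |(-3)·10 + 2·(-29) + (-3)·(-18) − (-18)| / √(9 + 4 + 9) = |-16| / √22 = 16/√22.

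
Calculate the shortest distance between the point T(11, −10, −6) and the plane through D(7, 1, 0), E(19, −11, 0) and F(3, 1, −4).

1/√3

DE = (12, −12, 0) and DF = (−4, 0, −4), so a normal is n = DE × DF = (48, 48, −48).
Then n·(11, −10, −6) − 384 = −48.
|n| = √(2304 + 2304 + 2304) = 48√3, so the distance is |-48|/(48√3) = √3/3.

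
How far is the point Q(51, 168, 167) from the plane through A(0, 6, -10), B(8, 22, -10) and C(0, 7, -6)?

AB = (8, 16, 0) and AC = (0, 1, 4), so a normal is n = AB × AC = (64, -32, 8).
Then n·(51, 168, 167) - (-272) = -504.
|n| = √(4096 + 1024 + 64) = 72, so the distance is |-504|/72 = 7.

7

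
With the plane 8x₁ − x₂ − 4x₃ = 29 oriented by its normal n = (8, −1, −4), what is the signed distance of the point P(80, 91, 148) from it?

n·P − 29 = -72.
|n| = 9, so the signed distance is -72/9 = -8.

-8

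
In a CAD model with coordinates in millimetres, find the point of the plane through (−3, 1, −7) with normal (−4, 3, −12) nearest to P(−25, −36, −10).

n = (−4, 3, −12), |n|² = 169, and n·P − 99 = 13.
t = 13/169 = 1/13, so the foot is P − t·n = (−25, −36, −10) − (1/13)·(−4, 3, −12) = (−321/13, −471/13, −118/13).

(-321/13, -471/13, -118/13)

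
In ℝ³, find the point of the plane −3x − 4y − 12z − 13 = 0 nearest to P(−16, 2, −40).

(-7, 14, -4)

n = (−3, −4, −12), |n|² = 169, and n·P − 13 = 507.
t = 507/169 = 3, so the foot is P − t·n = (−16, 2, −40) − 3·(−3, −4, −12) = (−7, 14, −4).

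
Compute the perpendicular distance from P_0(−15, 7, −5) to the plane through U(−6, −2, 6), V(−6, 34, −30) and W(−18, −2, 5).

15/17

UV = (0, 36, −36) and UW = (−12, 0, −1), so a normal is n = UV × UW = (−36, 432, 432).
d = |(-36)·(-15) + 432·7 + 432·(-5) − 1944| / √(1296 + 186624 + 186624) = |-540| / 612 = 15/17.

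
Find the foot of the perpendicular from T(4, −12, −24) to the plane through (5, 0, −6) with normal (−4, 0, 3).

The perpendicular from T has direction n = (−4, 0, 3): r = (4, −12, −24) + λ(−4, 0, 3).
Substitute into the plane: n·(T + λn) = -38 gives -88 + 25λ = -38, so λ = 2.
Foot = (4, −12, −24) + 2·(−4, 0, 3) = (−4, −12, −18).

(-4, -12, -18)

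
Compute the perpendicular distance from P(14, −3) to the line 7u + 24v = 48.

d = |7·14 + 24·(-3) − 48| / √(49 + 576) = |-22|/25 = 22/25.

22/25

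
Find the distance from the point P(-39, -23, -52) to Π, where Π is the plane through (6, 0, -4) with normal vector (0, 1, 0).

The plane has equation n·(r − (6, 0, -4)) = 0, i.e. n·r = 0.
d = |1·(-23) − 0| / √(0 + 1 + 0) = |-23| / 1 = 23.

23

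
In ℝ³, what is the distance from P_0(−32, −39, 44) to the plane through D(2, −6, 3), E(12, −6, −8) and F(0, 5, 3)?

2

DE = (10, 0, −11) and DF = (−2, 11, 0), so a normal is n = DE × DF = (121, 22, 110).
d = |121·(-32) + 22·(-39) + 110·44 − 440| / √(14641 + 484 + 12100) = |-330| / 165 = 2.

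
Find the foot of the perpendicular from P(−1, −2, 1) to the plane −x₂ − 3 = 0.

(-1, -3, 1)

The perpendicular from P has direction n = (0, −1, 0): r = (−1, −2, 1) + t(0, −1, 0).
Substitute into the plane: n·(P + tn) = 3 gives 2 + 1t = 3, so t = 1.
Foot = (−1, −2, 1) + 1·(0, −1, 0) = (−1, −3, 1).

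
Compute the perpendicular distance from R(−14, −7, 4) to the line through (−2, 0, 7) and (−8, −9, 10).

A direction vector is d = (−6, −9, 3).
AP = (−12, −7, −3), and AP × d = (−48, 54, 66).
|AP × d|² = 9576 and |d|² = 126, so the distance is √(9576/126) = √76 = 2√19.

2√19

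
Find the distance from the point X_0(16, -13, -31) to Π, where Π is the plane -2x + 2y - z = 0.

Normal vector n = (-2, 2, -1), and n·(16, -13, -31) - 0 = -27.
|n| = √(4 + 4 + 1) = 3, so the distance is |-27|/3 = 9.

9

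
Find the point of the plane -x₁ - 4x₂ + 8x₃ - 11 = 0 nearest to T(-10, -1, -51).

The perpendicular from T has direction n = (-1, -4, 8): r = (-10, -1, -51) + λ(-1, -4, 8).
Substitute into the plane: n·(T + λn) = 11 gives -394 + 81λ = 11, so λ = 5.
Foot = (-10, -1, -51) + 5·(-1, -4, 8) = (-15, -21, -11).

(-15, -21, -11)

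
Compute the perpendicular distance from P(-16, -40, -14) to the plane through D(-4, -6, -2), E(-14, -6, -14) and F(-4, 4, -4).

11√62/31

DE = (-10, 0, -12) and DF = (0, 10, -2), so a normal is n = DE × DF = (120, -20, -100).
Then n·(-16, -40, -14) - (-160) = 440.
|n| = √(14400 + 400 + 10000) = 20√62, so the distance is |440|/(20√62) = 22/√62.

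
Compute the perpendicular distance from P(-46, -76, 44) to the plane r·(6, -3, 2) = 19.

Normal vector n = (6, -3, 2), and n·(-46, -76, 44) - 19 = 21.
|n| = √(36 + 9 + 4) = 7, so the distance is |21|/7 = 3.

3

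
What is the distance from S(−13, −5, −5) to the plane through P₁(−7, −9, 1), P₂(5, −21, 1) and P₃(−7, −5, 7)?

P₁P₂ = (12, −12, 0) and P₁P₃ = (0, 4, 6), so a normal is n = P₁P₂ × P₁P₃ = (−72, −72, 48).
Then n·(−13, −5, −5) − 1200 = −144.
|n| = √(5184 + 5184 + 2304) = 24√22, so the distance is |-144|/(24√22) = 3√22/11.

6/√22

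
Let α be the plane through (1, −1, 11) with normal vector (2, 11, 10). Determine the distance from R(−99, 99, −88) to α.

The plane has equation n·(r − (1, −1, 11)) = 0, i.e. n·r = 101.
d = |2·(-99) + 11·99 + 10·(-88) − 101| / √(4 + 121 + 100) = |-90| / 15 = 6.

6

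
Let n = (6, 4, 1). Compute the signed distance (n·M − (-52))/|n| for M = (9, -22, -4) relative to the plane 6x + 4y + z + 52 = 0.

14/√53

n·M − (-52) = 14.
|n| = √53, so the signed distance is 14/√53.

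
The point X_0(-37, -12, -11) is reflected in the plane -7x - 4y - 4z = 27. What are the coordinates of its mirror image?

(19, 20, 21)

n = (-7, -4, -4), |n|² = 81, n·X_0 − 27 = 324, so t = 324/81 = 4.
Foot F = X_0 − 4·n = (-9, 4, 5); the reflection is 2F − X_0 = (19, 20, 21).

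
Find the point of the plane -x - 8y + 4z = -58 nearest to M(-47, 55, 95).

(-418/9, 535/9, 835/9)

n = (-1, -8, 4), |n|² = 81, and n·M − (-58) = 45.
t = 45/81 = 5/9, so the foot is M − t·n = (-47, 55, 95) − (5/9)·(-1, -8, 4) = (-418/9, 535/9, 835/9).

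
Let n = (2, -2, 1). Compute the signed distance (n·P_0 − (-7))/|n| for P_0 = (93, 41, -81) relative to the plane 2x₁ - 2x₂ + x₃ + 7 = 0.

n·P_0 − (-7) = 30.
|n| = 3, so the signed distance is 30/3 = 10.

10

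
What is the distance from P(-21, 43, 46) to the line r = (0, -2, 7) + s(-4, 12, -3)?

Direction vector d = (-4, 12, -3).
AP = (-21, 45, 39), and AP × d = (-603, -219, -72).
|AP × d|² = 416754 and |d|² = 169, so the distance is √(416754/169) = √2466 = 3√274.

3√274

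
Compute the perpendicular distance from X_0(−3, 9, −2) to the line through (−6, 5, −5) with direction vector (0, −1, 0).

Direction vector d = (0, −1, 0).
AP = (3, 4, 3), and AP × d = (3, 0, −3).
|AP × d|² = 18 and |d|² = 1, so the distance is √18 = 3√2.

3√2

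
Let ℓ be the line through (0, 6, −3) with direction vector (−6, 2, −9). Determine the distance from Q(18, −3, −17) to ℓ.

Direction vector d = (−6, 2, −9).
AP = (18, −9, −14); AP·d = 0, |AP|² = 601, |d|² = 121.
distance² = |AP|² − (AP·d)²/|d|² = 601 − 0/121 = 601, so the distance is √601.

√601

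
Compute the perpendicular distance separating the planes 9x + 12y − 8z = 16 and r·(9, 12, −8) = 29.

13/17

With common normal n = (9, 12, −8) (|n| = 17), the distance is |16 − 29|/|n| = 13/17.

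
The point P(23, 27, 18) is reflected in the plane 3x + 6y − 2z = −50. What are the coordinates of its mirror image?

n = (3, 6, −2), |n|² = 49, n·P − (-50) = 245, so t = 245/49 = 5.
Foot F = P − 5·n = (8, −3, 28); the reflection is 2F − P = (−7, −33, 38).

(-7, -33, 38)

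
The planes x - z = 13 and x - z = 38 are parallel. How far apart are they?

25/√2

Both planes have normal n = (1, 0, -1), |n| = √2. Any point on the first plane is at distance |38 − 13|/|n| = 25/√2 from the second.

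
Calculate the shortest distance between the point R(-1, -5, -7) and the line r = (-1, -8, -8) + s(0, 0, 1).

Direction vector d = (0, 0, 1).
AP = (0, 3, 1), and AP × d = (3, 0, 0).
|AP × d|² = 9 and |d|² = 1, so the distance is √9 = 3.

3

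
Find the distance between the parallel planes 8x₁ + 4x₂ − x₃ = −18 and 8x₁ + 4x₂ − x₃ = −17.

1/9

With common normal n = (8, 4, −1) (|n| = 9), the distance is |(-18) − (-17)|/|n| = 1/9.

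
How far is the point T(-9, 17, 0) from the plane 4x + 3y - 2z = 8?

7/√29

d = |4·(-9) + 3·17 + (-2)·0 − 8| / √(16 + 9 + 4) = |7| / √29 = 7/√29.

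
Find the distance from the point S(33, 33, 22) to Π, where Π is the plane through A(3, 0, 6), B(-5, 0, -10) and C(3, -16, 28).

AB = (-8, 0, -16) and AC = (0, -16, 22), so a normal is n = AB × AC = (-256, 176, 128).
d = |(-256)·33 + 176·33 + 128·22 − 0| / √(65536 + 30976 + 16384) = |176| / 336 = 11/21.

11/21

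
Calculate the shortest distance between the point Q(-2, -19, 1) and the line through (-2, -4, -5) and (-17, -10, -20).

A direction vector is d = (-15, -6, -15).
AP = (0, -15, 6), and AP × d = (261, -90, -225).
|AP × d|² = 126846 and |d|² = 486, so the distance is √(126846/486) = √261 = 3√29.

3√29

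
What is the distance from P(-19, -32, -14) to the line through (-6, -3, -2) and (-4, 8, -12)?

A direction vector is d = (2, 11, -10).
AP = (-13, -29, -12); AP·d = -225, |AP|² = 1154, |d|² = 225.
distance² = |AP|² − (AP·d)²/|d|² = 1154 − 50625/225 = 929, so the distance is √929.

√929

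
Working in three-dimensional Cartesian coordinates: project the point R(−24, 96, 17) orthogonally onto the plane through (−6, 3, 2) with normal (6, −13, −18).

n = (6, −13, −18), |n|² = 529, and n·R − (-111) = -1587.
t = -1587/529 = -3, so the foot is R − t·n = (−24, 96, 17) − (-3)·(6, −13, −18) = (−6, 57, −37).

(-6, 57, -37)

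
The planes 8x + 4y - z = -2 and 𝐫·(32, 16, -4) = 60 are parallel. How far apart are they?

Divide the second equation by 4 to match normals: 8x + 4y - z = 15.
With common normal n = (8, 4, -1) (|n| = 9), the distance is |(-2) − 15|/|n| = 17/9.

17/9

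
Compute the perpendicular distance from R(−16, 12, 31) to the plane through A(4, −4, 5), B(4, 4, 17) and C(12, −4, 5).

AB = (0, 8, 12) and AC = (8, 0, 0), so a normal is n = AB × AC = (0, 96, −64).
d = |96·12 + (-64)·31 − (-704)| / √(0 + 9216 + 4096) = |-128| / (32√13) = 4√13/13.

4√13/13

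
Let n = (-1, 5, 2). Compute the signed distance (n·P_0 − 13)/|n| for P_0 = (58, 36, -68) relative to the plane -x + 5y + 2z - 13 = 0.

-9√30/10

n·P_0 − 13 = -27.
|n| = √30, so the signed distance is -9√30/10.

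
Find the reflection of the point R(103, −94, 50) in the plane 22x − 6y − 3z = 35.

(-117, -34, 80)

n = (22, −6, −3), |n|² = 529, n·R − 35 = 2645, so t = 2645/529 = 5.
Foot F = R − 5·n = (−7, −64, 65); the reflection is 2F − R = (−117, −34, 80).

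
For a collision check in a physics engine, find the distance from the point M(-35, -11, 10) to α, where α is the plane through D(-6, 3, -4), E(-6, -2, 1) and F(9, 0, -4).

DE = (0, -5, 5) and DF = (15, -3, 0), so a normal is n = DE × DF = (15, 75, 75).
n = (15, 75, 75); n·P − (-165) = -435; |n| = 15√51; distance = 435/(15√51) = 29/√51.

29/√51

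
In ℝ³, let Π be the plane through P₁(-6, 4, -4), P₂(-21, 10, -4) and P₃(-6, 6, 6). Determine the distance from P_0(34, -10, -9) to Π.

√30/2

P₁P₂ = (-15, 6, 0) and P₁P₃ = (0, 2, 10), so a normal is n = P₁P₂ × P₁P₃ = (60, 150, -30).
Then n·(34, -10, -9) - 360 = 450.
|n| = √(3600 + 22500 + 900) = 30√30, so the distance is |450|/(30√30) = 15/√30.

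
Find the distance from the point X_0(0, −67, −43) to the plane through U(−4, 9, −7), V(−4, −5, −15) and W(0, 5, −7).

4

UV = (0, −14, −8) and UW = (4, −4, 0), so a normal is n = UV × UW = (−32, −32, 56).
n = (−32, −32, 56); n·P − (-552) = 288; |n| = 72; distance = 288/72 = 4.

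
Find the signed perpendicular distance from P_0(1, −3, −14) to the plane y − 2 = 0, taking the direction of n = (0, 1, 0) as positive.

-5

n·P_0 − 2 = -5.
|n| = 1, so the signed distance is -5/1 = -5.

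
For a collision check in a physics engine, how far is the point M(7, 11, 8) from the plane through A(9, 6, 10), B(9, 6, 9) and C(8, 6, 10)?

AB = (0, 0, −1) and AC = (−1, 0, 0), so a normal is n = AB × AC = (0, 1, 0).
Then n·(7, 11, 8) − 6 = 5.
|n| = √(0 + 1 + 0) = 1, so the distance is |5|/1 = 5.

5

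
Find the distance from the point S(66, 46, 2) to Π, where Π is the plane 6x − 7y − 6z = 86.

24/11

d = |6·66 + (-7)·46 + (-6)·2 − 86| / √(36 + 49 + 36) = |-24| / 11 = 24/11.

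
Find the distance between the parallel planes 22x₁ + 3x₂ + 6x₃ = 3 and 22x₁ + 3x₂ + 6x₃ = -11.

14/23

With common normal n = (22, 3, 6) (|n| = 23), the distance is |3 − (-11)|/|n| = 14/23.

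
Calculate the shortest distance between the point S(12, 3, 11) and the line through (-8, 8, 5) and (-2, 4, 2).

A direction vector is d = (6, -4, -3).
AP = (20, -5, 6); AP·d = 122, |AP|² = 461, |d|² = 61.
distance² = |AP|² − (AP·d)²/|d|² = 461 − 14884/61 = 217, so the distance is √217.

√217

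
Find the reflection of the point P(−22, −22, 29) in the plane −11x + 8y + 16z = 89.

(0, -38, -3)

n = (−11, 8, 16), |n|² = 441, n·P − 89 = 441, so t = 441/441 = 1.
Foot F = P − 1·n = (−11, −30, 13); the reflection is 2F − P = (0, −38, −3).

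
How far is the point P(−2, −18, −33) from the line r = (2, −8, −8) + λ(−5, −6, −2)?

Direction vector d = (−5, −6, −2).
AP = (−4, −10, −25); AP·d = 130, |AP|² = 741, |d|² = 65.
distance² = |AP|² − (AP·d)²/|d|² = 741 − 16900/65 = 481, so the distance is √481.

√481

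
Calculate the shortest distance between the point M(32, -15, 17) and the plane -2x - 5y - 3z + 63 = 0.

23√38/38

Normal vector n = (-2, -5, -3), and n·(32, -15, 17) - (-63) = 23.
|n| = √(4 + 25 + 9) = √38, so the distance is |23|/√38 = 23/√38.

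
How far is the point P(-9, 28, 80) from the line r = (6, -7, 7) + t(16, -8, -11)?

√2810

Direction vector d = (16, -8, -11).
AP = (-15, 35, 73); AP·d = -1323, |AP|² = 6779, |d|² = 441.
distance² = |AP|² − (AP·d)²/|d|² = 6779 − 1750329/441 = 2810, so the distance is √2810.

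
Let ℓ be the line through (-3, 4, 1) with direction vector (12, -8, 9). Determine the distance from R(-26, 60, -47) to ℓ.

Direction vector d = (12, -8, 9).
AP = (-23, 56, -48); AP·d = -1156, |AP|² = 5969, |d|² = 289.
distance² = |AP|² − (AP·d)²/|d|² = 5969 − 1336336/289 = 1345, so the distance is √1345.

√1345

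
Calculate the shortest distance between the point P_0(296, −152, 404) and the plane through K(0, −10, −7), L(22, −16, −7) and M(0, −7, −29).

5

KL = (22, −6, 0) and KM = (0, 3, −22), so a normal is n = KL × KM = (132, 484, 66).
n = (132, 484, 66); n·P − (-5302) = -2530; |n| = 506; distance = 2530/506 = 5.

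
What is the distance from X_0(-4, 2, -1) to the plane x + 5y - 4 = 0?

n = (1, 5, 0); n·P − 4 = 2; |n| = √26; distance = 2/√26.

2/√26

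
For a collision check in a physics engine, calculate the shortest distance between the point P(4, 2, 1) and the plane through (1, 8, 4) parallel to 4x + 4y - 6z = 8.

Parallel planes share the normal n = (4, 4, -6); since (1, 8, 4) lies on the plane, its equation is 4x + 4y - 6z = 12.
d = |4·4 + 4·2 + (-6)·1 − 12| / √(16 + 16 + 36) = |6| / (2√17) = 3√17/17.

3/√17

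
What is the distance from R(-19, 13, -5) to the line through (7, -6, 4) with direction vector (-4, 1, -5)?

Direction vector d = (-4, 1, -5).
AP = (-26, 19, -9); AP·d = 168, |AP|² = 1118, |d|² = 42.
distance² = |AP|² − (AP·d)²/|d|² = 1118 − 28224/42 = 446, so the distance is √446.

√446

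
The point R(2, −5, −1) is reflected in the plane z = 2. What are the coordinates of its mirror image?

With n = (0, 0, 1), the signed offset is (n·R − 2)/|n|² = -3/1 = -3.
R' = R − 2t·n = (2, −5, −1) − (-6)·(0, 0, 1) = (2, −5, 5).

(2, -5, 5)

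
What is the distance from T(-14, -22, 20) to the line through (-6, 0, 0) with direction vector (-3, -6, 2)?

2√41

Direction vector d = (-3, -6, 2).
AP = (-8, -22, 20), and AP × d = (76, -44, -18).
|AP × d|² = 8036 and |d|² = 49, so the distance is √(8036/49) = √164 = 2√41.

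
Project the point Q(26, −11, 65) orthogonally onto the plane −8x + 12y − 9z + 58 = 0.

The perpendicular from Q has direction n = (−8, 12, −9): r = (26, −11, 65) + t(−8, 12, −9).
Substitute into the plane: n·(Q + tn) = -58 gives -925 + 289t = -58, so t = 3.
Foot = (26, −11, 65) + 3·(−8, 12, −9) = (2, 25, 38).

(2, 25, 38)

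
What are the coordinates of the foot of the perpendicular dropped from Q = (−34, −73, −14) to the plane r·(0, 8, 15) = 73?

The perpendicular from Q has direction n = (0, 8, 15): r = (−34, −73, −14) + μ(0, 8, 15).
Substitute into the plane: n·(Q + μn) = 73 gives -794 + 289μ = 73, so μ = 3.
Foot = (−34, −73, −14) + 3·(0, 8, 15) = (−34, −49, 31).

(-34, -49, 31)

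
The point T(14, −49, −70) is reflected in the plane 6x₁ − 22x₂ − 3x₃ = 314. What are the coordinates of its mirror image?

With n = (6, −22, −3), the signed offset is (n·T − 314)/|n|² = 1058/529 = 2.
T' = T − 2t·n = (14, −49, −70) − 4·(6, −22, −3) = (−10, 39, −58).

(-10, 39, -58)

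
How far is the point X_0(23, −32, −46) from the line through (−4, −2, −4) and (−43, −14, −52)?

A direction vector is d = (−39, −12, −48).
AP = (27, −30, −42); AP·d = 1323, |AP|² = 3393, |d|² = 3969.
distance² = |AP|² − (AP·d)²/|d|² = 3393 − 1750329/3969 = 2952, so the distance is 6√82.

6√82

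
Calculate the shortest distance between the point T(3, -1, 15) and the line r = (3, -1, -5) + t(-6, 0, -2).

6√10

Direction vector d = (-6, 0, -2).
AP = (0, 0, 20), and AP × d = (0, -120, 0).
|AP × d|² = 14400 and |d|² = 40, so the distance is √(14400/40) = √360 = 6√10.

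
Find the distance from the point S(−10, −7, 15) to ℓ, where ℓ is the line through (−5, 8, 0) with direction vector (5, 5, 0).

Direction vector d = (5, 5, 0).
AP = (−5, −15, 15); AP·d = -100, |AP|² = 475, |d|² = 50.
distance² = |AP|² − (AP·d)²/|d|² = 475 − 10000/50 = 275, so the distance is 5√11.

5√11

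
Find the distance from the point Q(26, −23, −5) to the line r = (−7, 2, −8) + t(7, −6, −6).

√634

Direction vector d = (7, −6, −6).
AP = (33, −25, 3), and AP × d = (168, 219, −23).
|AP × d|² = 76714 and |d|² = 121, so the distance is √(76714/121) = √634.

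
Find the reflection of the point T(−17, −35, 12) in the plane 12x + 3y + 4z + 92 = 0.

With n = (12, 3, 4), the signed offset is (n·T − (-92))/|n|² = -169/169 = -1.
T' = T − 2t·n = (−17, −35, 12) − (-2)·(12, 3, 4) = (7, −29, 20).

(7, -29, 20)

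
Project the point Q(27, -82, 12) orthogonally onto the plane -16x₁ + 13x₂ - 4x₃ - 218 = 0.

The perpendicular from Q has direction n = (-16, 13, -4): r = (27, -82, 12) + λ(-16, 13, -4).
Substitute into the plane: n·(Q + λn) = 218 gives -1546 + 441λ = 218, so λ = 4.
Foot = (27, -82, 12) + 4·(-16, 13, -4) = (-37, -30, -4).

(-37, -30, -4)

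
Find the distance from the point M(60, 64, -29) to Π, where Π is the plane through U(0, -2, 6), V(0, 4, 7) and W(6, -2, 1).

12√62/31

UV = (0, 6, 1) and UW = (6, 0, -5), so a normal is n = UV × UW = (-30, 6, -36).
Then n·(60, 64, -29) - (-228) = -144.
|n| = √(900 + 36 + 1296) = 6√62, so the distance is |-144|/(6√62) = 24/√62.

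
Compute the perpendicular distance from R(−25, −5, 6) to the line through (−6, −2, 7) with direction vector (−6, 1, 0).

Direction vector d = (−6, 1, 0).
AP = (−19, −3, −1); AP·d = 111, |AP|² = 371, |d|² = 37.
distance² = |AP|² − (AP·d)²/|d|² = 371 − 12321/37 = 38, so the distance is √38.

√38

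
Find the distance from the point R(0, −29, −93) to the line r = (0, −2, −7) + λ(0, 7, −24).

Direction vector d = (0, 7, −24).
AP = (0, −27, −86); AP·d = 1875, |AP|² = 8125, |d|² = 625.
distance² = |AP|² − (AP·d)²/|d|² = 8125 − 3515625/625 = 2500, so the distance is 50.

50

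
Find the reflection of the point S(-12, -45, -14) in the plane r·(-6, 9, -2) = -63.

(-36, -9, -22)

With n = (-6, 9, -2), the signed offset is (n·S − (-63))/|n|² = -242/121 = -2.
S' = S − 2t·n = (-12, -45, -14) − (-4)·(-6, 9, -2) = (-36, -9, -22).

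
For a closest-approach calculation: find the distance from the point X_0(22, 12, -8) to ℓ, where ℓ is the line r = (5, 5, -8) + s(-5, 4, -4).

√281

Direction vector d = (-5, 4, -4).
AP = (17, 7, 0); AP·d = -57, |AP|² = 338, |d|² = 57.
distance² = |AP|² − (AP·d)²/|d|² = 338 − 3249/57 = 281, so the distance is √281.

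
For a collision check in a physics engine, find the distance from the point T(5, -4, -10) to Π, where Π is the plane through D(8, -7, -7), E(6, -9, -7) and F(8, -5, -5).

DE = (-2, -2, 0) and DF = (0, 2, 2), so a normal is n = DE × DF = (-4, 4, -4).
n = (-4, 4, -4); n·P − (-32) = 36; |n| = 4√3; distance = 36/(4√3) = 3√3.

3√3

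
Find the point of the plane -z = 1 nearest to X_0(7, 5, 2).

The perpendicular from X_0 has direction n = (0, 0, -1): r = (7, 5, 2) + λ(0, 0, -1).
Substitute into the plane: n·(X_0 + λn) = 1 gives -2 + 1λ = 1, so λ = 3.
Foot = (7, 5, 2) + 3·(0, 0, -1) = (7, 5, -1).

(7, 5, -1)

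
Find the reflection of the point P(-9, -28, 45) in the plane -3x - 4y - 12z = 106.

With n = (-3, -4, -12), the signed offset is (n·P − 106)/|n|² = -507/169 = -3.
P' = P − 2t·n = (-9, -28, 45) − (-6)·(-3, -4, -12) = (-27, -52, -27).

(-27, -52, -27)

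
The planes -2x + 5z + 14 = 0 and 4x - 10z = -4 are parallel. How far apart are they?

16√29/29

Divide the second equation by -2 to match normals: -2x + 5z = 2.
With common normal n = (-2, 0, 5) (|n| = √29), the distance is |(-14) − 2|/|n| = 16/√29 = 16√29/29.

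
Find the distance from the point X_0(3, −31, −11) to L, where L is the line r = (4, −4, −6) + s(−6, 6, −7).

Direction vector d = (−6, 6, −7).
AP = (−1, −27, −5), and AP × d = (219, 23, −168).
|AP × d|² = 76714 and |d|² = 121, so the distance is √(76714/121) = √634.

√634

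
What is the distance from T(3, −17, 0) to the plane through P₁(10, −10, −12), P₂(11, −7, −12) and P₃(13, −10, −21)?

2√11/11

P₁P₂ = (1, 3, 0) and P₁P₃ = (3, 0, −9), so a normal is n = P₁P₂ × P₁P₃ = (−27, 9, −9).
n = (−27, 9, −9); n·P − (-252) = 18; |n| = 9√11; distance = 18/(9√11) = 2√11/11.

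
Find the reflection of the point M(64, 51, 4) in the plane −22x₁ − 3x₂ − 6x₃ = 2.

With n = (−22, −3, −6), the signed offset is (n·M − 2)/|n|² = -1587/529 = -3.
M' = M − 2t·n = (64, 51, 4) − (-6)·(−22, −3, −6) = (−68, 33, −32).

(-68, 33, -32)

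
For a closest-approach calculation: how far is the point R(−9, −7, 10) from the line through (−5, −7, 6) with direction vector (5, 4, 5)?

Direction vector d = (5, 4, 5).
AP = (−4, 0, 4), and AP × d = (−16, 40, −16).
|AP × d|² = 2112 and |d|² = 66, so the distance is √(2112/66) = √32 = 4√2.

4√2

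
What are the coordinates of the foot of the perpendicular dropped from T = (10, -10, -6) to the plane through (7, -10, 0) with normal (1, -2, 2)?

(11, -12, -4)

The perpendicular from T has direction n = (1, -2, 2): r = (10, -10, -6) + t(1, -2, 2).
Substitute into the plane: n·(T + tn) = 27 gives 18 + 9t = 27, so t = 1.
Foot = (10, -10, -6) + 1·(1, -2, 2) = (11, -12, -4).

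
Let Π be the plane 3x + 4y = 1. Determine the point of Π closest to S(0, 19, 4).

The perpendicular from S has direction n = (3, 4, 0): r = (0, 19, 4) + λ(3, 4, 0).
Substitute into the plane: n·(S + λn) = 1 gives 76 + 25λ = 1, so λ = -3.
Foot = (0, 19, 4) + (-3)·(3, 4, 0) = (-9, 7, 4).

(-9, 7, 4)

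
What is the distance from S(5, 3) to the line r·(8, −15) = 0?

5/17

The normal to the line is n = (8, −15) with |n| = 17.
|n·S − 0| = |-5 − 0| = 5, so the distance is 5/17.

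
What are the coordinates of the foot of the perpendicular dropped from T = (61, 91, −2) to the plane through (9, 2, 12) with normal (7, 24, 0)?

(33, -5, -2)

The perpendicular from T has direction n = (7, 24, 0): r = (61, 91, −2) + t(7, 24, 0).
Substitute into the plane: n·(T + tn) = 111 gives 2611 + 625t = 111, so t = -4.
Foot = (61, 91, −2) + (-4)·(7, 24, 0) = (33, −5, −2).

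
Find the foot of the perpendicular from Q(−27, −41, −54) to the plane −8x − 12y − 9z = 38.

n = (−8, −12, −9), |n|² = 289, and n·Q − 38 = 1156.
t = 1156/289 = 4, so the foot is Q − t·n = (−27, −41, −54) − 4·(−8, −12, −9) = (5, 7, −18).

(5, 7, -18)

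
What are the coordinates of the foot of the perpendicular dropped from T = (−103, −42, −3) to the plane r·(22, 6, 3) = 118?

(7, -12, 12)

n = (22, 6, 3), |n|² = 529, and n·T − 118 = -2645.
t = -2645/529 = -5, so the foot is T − t·n = (−103, −42, −3) − (-5)·(22, 6, 3) = (7, −12, 12).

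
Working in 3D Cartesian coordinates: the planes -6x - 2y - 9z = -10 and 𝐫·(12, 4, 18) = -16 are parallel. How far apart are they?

Divide the second equation by -2 to match normals: -6x - 2y - 9z = 8.
Both planes have normal n = (-6, -2, -9), |n| = 11. Any point on the first plane is at distance |8 − (-10)|/|n| = 18/11 from the second.

18/11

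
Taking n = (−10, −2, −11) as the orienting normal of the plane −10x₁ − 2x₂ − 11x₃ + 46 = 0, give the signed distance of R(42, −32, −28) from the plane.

n·R − (-46) = -2.
|n| = 15, so the signed distance is -2/15.

-2/15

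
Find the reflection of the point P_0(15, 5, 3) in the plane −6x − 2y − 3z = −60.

n = (−6, −2, −3), |n|² = 49, n·P_0 − (-60) = -49, so t = -49/49 = -1.
Foot F = P_0 − (-1)·n = (9, 3, 0); the reflection is 2F − P_0 = (3, 1, −3).

(3, 1, -3)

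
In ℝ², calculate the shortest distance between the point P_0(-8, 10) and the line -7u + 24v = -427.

723/25

The normal to the line is n = (-7, 24) with |n| = 25.
|n·P_0 − (-427)| = |296 − (-427)| = 723, so the distance is 723/25.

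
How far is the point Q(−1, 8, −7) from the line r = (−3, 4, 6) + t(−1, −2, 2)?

Direction vector d = (−1, −2, 2).
AP = (2, 4, −13), and AP × d = (−18, 9, 0).
|AP × d|² = 405 and |d|² = 9, so the distance is √(405/9) = √45 = 3√5.

3√5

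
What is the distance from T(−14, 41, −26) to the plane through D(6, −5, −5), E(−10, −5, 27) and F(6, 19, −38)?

6/7

DE = (−16, 0, 32) and DF = (0, 24, −33), so a normal is n = DE × DF = (−768, −528, −384).
Then n·(−14, 41, −26) − (−48) = −864.
|n| = √(589824 + 278784 + 147456) = 1008, so the distance is |-864|/1008 = 6/7.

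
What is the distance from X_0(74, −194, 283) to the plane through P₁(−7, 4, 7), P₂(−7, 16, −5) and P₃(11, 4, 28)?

P₁P₂ = (0, 12, −12) and P₁P₃ = (18, 0, 21), so a normal is n = P₁P₂ × P₁P₃ = (252, −216, −216).
n = (252, −216, −216); n·P − (-4140) = 3564; |n| = 396; distance = 3564/396 = 9.

9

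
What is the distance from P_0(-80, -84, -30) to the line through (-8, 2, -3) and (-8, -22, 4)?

2√1921

A direction vector is d = (0, -24, 7).
AP = (-72, -86, -27); AP·d = 1875, |AP|² = 13309, |d|² = 625.
distance² = |AP|² − (AP·d)²/|d|² = 13309 − 3515625/625 = 7684, so the distance is 2√1921.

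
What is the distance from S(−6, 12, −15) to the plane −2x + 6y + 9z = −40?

1

n = (−2, 6, 9); n·P − (-40) = -11; |n| = 11; distance = 11/11 = 1.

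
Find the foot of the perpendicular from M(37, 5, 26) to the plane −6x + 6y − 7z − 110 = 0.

(13, 29, -2)

The perpendicular from M has direction n = (−6, 6, −7): r = (37, 5, 26) + μ(−6, 6, −7).
Substitute into the plane: n·(M + μn) = 110 gives -374 + 121μ = 110, so μ = 4.
Foot = (37, 5, 26) + 4·(−6, 6, −7) = (13, 29, −2).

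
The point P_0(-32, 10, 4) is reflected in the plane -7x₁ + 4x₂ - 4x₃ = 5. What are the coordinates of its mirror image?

With n = (-7, 4, -4), the signed offset is (n·P_0 − 5)/|n|² = 243/81 = 3.
P_0' = P_0 − 2t·n = (-32, 10, 4) − 6·(-7, 4, -4) = (10, -14, 28).

(10, -14, 28)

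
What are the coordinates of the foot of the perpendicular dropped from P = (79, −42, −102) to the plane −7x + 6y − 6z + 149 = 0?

n = (−7, 6, −6), |n|² = 121, and n·P − (-149) = -44.
t = -44/121 = -4/11, so the foot is P − t·n = (79, −42, −102) − (-4/11)·(−7, 6, −6) = (841/11, −438/11, −1146/11).

(841/11, -438/11, -1146/11)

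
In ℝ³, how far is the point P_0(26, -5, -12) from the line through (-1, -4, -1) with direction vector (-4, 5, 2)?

Direction vector d = (-4, 5, 2).
AP = (27, -1, -11); AP·d = -135, |AP|² = 851, |d|² = 45.
distance² = |AP|² − (AP·d)²/|d|² = 851 − 18225/45 = 446, so the distance is √446.

√446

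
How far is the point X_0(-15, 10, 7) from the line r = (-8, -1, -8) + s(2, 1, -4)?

Direction vector d = (2, 1, -4).
AP = (-7, 11, 15); AP·d = -63, |AP|² = 395, |d|² = 21.
distance² = |AP|² − (AP·d)²/|d|² = 395 − 3969/21 = 206, so the distance is √206.

√206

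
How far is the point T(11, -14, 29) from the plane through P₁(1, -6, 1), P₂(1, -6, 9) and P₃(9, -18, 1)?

14/√13

P₁P₂ = (0, 0, 8) and P₁P₃ = (8, -12, 0), so a normal is n = P₁P₂ × P₁P₃ = (96, 64, 0).
n = (96, 64, 0); n·P − (-288) = 448; |n| = 32√13; distance = 448/(32√13) = 14/√13.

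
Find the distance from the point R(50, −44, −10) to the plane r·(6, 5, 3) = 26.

12√70/35

Normal vector n = (6, 5, 3), and n·(50, −44, −10) − 26 = 24.
|n| = √(36 + 25 + 9) = √70, so the distance is |24|/√70 = 24/√70.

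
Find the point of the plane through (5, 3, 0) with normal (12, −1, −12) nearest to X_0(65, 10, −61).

The perpendicular from X_0 has direction n = (12, −1, −12): r = (65, 10, −61) + t(12, −1, −12).
Substitute into the plane: n·(X_0 + tn) = 57 gives 1502 + 289t = 57, so t = -5.
Foot = (65, 10, −61) + (-5)·(12, −1, −12) = (5, 15, −1).

(5, 15, -1)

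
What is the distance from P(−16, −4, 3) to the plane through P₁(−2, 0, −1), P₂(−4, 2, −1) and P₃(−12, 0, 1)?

P₁P₂ = (−2, 2, 0) and P₁P₃ = (−10, 0, 2), so a normal is n = P₁P₂ × P₁P₃ = (4, 4, 20).
n = (4, 4, 20); n·P − (-28) = 8; |n| = 12√3; distance = 8/(12√3) = 2/(3√3).

2√3/9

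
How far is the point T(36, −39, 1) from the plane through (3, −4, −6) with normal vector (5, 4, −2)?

11√5/15

The plane has equation n·(r − (3, −4, −6)) = 0, i.e. n·r = 11.
Then n·(36, −39, 1) − 11 = 11.
|n| = √(25 + 16 + 4) = 3√5, so the distance is |11|/(3√5) = 11√5/15.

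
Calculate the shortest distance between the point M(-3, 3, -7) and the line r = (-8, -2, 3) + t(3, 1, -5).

Direction vector d = (3, 1, -5).
AP = (5, 5, -10); AP·d = 70, |AP|² = 150, |d|² = 35.
distance² = |AP|² − (AP·d)²/|d|² = 150 − 4900/35 = 10, so the distance is √10.

√10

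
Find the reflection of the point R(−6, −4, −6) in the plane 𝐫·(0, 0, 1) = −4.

(-6, -4, -2)

n = (0, 0, 1), |n|² = 1, n·R − (-4) = -2, so t = -2/1 = -2.
Foot F = R − (-2)·n = (−6, −4, −4); the reflection is 2F − R = (−6, −4, −2).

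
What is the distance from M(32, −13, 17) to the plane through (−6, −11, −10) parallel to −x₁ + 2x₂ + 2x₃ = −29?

Parallel planes share the normal n = (−1, 2, 2); since (−6, −11, −10) lies on the plane, its equation is −x₁ + 2x₂ + 2x₃ = -36.
Then n·(32, −13, 17) − (−36) = 12.
|n| = √(1 + 4 + 4) = 3, so the distance is |12|/3 = 4.

4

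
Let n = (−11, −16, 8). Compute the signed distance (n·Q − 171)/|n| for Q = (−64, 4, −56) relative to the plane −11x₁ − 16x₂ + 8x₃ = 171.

n·Q − 171 = 21.
|n| = 21, so the signed distance is 21/21 = 1.

1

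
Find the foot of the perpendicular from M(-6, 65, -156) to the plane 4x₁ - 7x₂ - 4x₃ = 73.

(-86/9, 641/9, -1372/9)

n = (4, -7, -4), |n|² = 81, and n·M − 73 = 72.
t = 72/81 = 8/9, so the foot is M − t·n = (-6, 65, -156) − (8/9)·(4, -7, -4) = (-86/9, 641/9, -1372/9).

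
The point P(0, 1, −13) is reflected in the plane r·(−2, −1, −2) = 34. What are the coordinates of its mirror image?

(-4, -1, -17)

n = (−2, −1, −2), |n|² = 9, n·P − 34 = -9, so t = -9/9 = -1.
Foot F = P − (-1)·n = (−2, 0, −15); the reflection is 2F − P = (−4, −1, −17).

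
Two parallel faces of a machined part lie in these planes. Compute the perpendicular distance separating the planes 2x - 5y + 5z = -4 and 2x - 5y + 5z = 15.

With common normal n = (2, -5, 5) (|n| = 3√6), the distance is |(-4) − 15|/|n| = 19/(3√6) = 19√6/18.

19/(3√6)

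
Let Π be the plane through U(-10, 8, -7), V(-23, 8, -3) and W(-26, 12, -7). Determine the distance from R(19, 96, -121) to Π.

UV = (-13, 0, 4) and UW = (-16, 4, 0), so a normal is n = UV × UW = (-16, -64, -52).
Then n·(19, 96, -121) - 12 = -168.
|n| = √(256 + 4096 + 2704) = 84, so the distance is |-168|/84 = 2.

2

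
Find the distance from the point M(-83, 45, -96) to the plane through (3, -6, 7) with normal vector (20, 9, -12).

The plane has equation n·(r − (3, -6, 7)) = 0, i.e. n·r = -78.
d = |20·(-83) + 9·45 + (-12)·(-96) − (-78)| / √(400 + 81 + 144) = |-25| / 25 = 1.

1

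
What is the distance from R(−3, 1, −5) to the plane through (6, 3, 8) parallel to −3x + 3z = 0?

2√2

Parallel planes share the normal n = (−3, 0, 3); since (6, 3, 8) lies on the plane, its equation is −3x + 3z = 6.
Then n·(−3, 1, −5) − 6 = −12.
|n| = √(9 + 0 + 9) = 3√2, so the distance is |-12|/(3√2) = 2√2.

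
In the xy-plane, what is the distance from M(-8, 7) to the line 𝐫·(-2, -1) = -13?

22/√5

The normal to the line is n = (-2, -1) with |n| = √5.
|n·M − (-13)| = |9 − (-13)| = 22, so the distance is 22/√5.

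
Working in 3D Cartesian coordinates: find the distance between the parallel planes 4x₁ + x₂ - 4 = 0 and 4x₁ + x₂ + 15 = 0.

19√17/17

With common normal n = (4, 1, 0) (|n| = √17), the distance is |4 − (-15)|/|n| = 19/√17 = 19√17/17.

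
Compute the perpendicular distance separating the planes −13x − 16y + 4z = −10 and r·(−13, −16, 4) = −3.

1/3

Both planes have normal n = (−13, −16, 4), |n| = 21. Any point on the first plane is at distance |(-3) − (-10)|/|n| = 7/21 = 1/3 from the second.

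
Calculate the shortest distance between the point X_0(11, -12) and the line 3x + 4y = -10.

1

d = |3·11 + 4·(-12) − (-10)| / √(9 + 16) = |-5|/5 = 1.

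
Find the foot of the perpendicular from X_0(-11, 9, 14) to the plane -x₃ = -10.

(-11, 9, 10)

The perpendicular from X_0 has direction n = (0, 0, -1): r = (-11, 9, 14) + μ(0, 0, -1).
Substitute into the plane: n·(X_0 + μn) = -10 gives -14 + 1μ = -10, so μ = 4.
Foot = (-11, 9, 14) + 4·(0, 0, -1) = (-11, 9, 10).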